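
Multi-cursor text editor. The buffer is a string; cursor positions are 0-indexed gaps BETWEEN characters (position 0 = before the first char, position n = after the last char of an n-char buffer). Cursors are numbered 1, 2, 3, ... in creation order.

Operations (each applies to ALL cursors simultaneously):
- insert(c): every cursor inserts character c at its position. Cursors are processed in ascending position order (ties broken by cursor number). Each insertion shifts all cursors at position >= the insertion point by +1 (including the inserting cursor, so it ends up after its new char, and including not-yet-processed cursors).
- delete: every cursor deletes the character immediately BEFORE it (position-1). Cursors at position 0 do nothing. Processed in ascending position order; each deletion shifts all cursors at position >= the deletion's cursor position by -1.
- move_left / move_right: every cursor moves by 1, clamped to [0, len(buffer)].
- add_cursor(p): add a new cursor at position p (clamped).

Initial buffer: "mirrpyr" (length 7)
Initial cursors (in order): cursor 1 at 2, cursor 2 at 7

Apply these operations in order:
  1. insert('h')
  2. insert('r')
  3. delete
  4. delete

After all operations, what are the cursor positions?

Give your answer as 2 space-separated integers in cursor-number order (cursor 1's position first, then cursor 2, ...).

After op 1 (insert('h')): buffer="mihrrpyrh" (len 9), cursors c1@3 c2@9, authorship ..1.....2
After op 2 (insert('r')): buffer="mihrrrpyrhr" (len 11), cursors c1@4 c2@11, authorship ..11.....22
After op 3 (delete): buffer="mihrrpyrh" (len 9), cursors c1@3 c2@9, authorship ..1.....2
After op 4 (delete): buffer="mirrpyr" (len 7), cursors c1@2 c2@7, authorship .......

Answer: 2 7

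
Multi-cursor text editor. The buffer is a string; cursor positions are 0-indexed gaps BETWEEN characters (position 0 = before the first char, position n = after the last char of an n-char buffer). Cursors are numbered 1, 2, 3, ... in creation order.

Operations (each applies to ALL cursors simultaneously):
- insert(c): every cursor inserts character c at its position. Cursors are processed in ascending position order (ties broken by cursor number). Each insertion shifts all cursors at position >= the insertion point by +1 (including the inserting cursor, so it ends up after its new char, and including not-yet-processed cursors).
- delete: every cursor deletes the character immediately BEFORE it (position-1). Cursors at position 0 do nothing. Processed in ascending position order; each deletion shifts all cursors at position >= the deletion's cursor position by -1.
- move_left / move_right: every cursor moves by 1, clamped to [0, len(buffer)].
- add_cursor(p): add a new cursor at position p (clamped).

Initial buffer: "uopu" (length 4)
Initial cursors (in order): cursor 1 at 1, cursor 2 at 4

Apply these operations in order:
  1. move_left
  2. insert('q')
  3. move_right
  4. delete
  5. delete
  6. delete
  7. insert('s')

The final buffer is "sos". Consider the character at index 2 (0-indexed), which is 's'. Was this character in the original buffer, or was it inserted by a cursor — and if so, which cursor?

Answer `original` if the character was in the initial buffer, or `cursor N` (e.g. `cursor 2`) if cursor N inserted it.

After op 1 (move_left): buffer="uopu" (len 4), cursors c1@0 c2@3, authorship ....
After op 2 (insert('q')): buffer="quopqu" (len 6), cursors c1@1 c2@5, authorship 1...2.
After op 3 (move_right): buffer="quopqu" (len 6), cursors c1@2 c2@6, authorship 1...2.
After op 4 (delete): buffer="qopq" (len 4), cursors c1@1 c2@4, authorship 1..2
After op 5 (delete): buffer="op" (len 2), cursors c1@0 c2@2, authorship ..
After op 6 (delete): buffer="o" (len 1), cursors c1@0 c2@1, authorship .
After op 7 (insert('s')): buffer="sos" (len 3), cursors c1@1 c2@3, authorship 1.2
Authorship (.=original, N=cursor N): 1 . 2
Index 2: author = 2

Answer: cursor 2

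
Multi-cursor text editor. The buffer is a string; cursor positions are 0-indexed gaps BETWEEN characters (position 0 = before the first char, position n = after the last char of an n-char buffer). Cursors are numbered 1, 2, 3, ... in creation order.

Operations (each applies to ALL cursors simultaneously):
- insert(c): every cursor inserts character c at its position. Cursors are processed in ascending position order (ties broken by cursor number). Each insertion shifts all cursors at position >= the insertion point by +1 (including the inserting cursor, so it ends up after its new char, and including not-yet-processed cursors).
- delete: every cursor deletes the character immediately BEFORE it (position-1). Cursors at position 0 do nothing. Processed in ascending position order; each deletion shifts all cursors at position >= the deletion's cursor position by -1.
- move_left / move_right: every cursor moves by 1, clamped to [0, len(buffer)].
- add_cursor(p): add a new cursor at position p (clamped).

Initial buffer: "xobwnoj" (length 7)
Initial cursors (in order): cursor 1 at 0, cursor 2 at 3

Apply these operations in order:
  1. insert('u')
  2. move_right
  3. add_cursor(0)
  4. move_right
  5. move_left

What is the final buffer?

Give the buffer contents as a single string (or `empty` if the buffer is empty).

Answer: uxobuwnoj

Derivation:
After op 1 (insert('u')): buffer="uxobuwnoj" (len 9), cursors c1@1 c2@5, authorship 1...2....
After op 2 (move_right): buffer="uxobuwnoj" (len 9), cursors c1@2 c2@6, authorship 1...2....
After op 3 (add_cursor(0)): buffer="uxobuwnoj" (len 9), cursors c3@0 c1@2 c2@6, authorship 1...2....
After op 4 (move_right): buffer="uxobuwnoj" (len 9), cursors c3@1 c1@3 c2@7, authorship 1...2....
After op 5 (move_left): buffer="uxobuwnoj" (len 9), cursors c3@0 c1@2 c2@6, authorship 1...2....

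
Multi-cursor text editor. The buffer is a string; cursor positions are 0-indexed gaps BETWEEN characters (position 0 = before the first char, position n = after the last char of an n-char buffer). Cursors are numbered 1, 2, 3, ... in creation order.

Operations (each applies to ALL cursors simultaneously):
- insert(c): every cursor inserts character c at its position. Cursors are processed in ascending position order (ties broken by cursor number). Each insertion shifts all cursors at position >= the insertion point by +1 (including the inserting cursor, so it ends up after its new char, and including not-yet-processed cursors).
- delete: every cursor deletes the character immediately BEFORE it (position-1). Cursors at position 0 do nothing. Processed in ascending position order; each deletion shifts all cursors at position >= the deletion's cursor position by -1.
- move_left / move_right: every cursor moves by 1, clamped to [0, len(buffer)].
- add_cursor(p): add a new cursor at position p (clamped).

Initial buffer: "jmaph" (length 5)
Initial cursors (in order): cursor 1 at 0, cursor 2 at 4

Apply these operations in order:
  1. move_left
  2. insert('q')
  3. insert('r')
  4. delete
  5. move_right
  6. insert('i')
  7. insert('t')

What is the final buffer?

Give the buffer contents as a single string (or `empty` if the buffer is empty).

After op 1 (move_left): buffer="jmaph" (len 5), cursors c1@0 c2@3, authorship .....
After op 2 (insert('q')): buffer="qjmaqph" (len 7), cursors c1@1 c2@5, authorship 1...2..
After op 3 (insert('r')): buffer="qrjmaqrph" (len 9), cursors c1@2 c2@7, authorship 11...22..
After op 4 (delete): buffer="qjmaqph" (len 7), cursors c1@1 c2@5, authorship 1...2..
After op 5 (move_right): buffer="qjmaqph" (len 7), cursors c1@2 c2@6, authorship 1...2..
After op 6 (insert('i')): buffer="qjimaqpih" (len 9), cursors c1@3 c2@8, authorship 1.1..2.2.
After op 7 (insert('t')): buffer="qjitmaqpith" (len 11), cursors c1@4 c2@10, authorship 1.11..2.22.

Answer: qjitmaqpith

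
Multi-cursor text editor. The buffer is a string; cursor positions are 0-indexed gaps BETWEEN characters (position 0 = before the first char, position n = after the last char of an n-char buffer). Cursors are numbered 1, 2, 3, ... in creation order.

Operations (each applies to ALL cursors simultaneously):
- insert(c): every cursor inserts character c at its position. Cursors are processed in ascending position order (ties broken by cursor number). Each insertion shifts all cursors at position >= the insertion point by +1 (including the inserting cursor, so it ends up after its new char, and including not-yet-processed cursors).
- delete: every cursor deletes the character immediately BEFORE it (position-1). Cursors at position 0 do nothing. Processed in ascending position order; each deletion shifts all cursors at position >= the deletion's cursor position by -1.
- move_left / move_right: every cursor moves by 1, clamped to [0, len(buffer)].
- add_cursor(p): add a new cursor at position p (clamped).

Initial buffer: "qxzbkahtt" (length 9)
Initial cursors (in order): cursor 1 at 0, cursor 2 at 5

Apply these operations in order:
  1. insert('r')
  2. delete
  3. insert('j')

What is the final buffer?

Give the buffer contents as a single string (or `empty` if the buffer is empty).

After op 1 (insert('r')): buffer="rqxzbkrahtt" (len 11), cursors c1@1 c2@7, authorship 1.....2....
After op 2 (delete): buffer="qxzbkahtt" (len 9), cursors c1@0 c2@5, authorship .........
After op 3 (insert('j')): buffer="jqxzbkjahtt" (len 11), cursors c1@1 c2@7, authorship 1.....2....

Answer: jqxzbkjahtt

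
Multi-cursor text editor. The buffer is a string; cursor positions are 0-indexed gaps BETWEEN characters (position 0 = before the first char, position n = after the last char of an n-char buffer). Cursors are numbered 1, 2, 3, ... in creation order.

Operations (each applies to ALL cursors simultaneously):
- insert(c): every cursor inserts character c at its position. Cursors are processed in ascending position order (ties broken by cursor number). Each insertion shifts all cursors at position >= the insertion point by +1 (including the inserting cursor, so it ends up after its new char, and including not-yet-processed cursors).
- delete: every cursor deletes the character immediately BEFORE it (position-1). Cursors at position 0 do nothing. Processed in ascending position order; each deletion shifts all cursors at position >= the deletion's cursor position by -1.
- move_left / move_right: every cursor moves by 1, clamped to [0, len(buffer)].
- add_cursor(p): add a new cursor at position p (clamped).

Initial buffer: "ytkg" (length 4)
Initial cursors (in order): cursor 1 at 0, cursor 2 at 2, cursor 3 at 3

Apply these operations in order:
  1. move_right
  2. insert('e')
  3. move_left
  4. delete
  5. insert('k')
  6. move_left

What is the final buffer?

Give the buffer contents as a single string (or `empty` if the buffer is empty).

Answer: ketkeke

Derivation:
After op 1 (move_right): buffer="ytkg" (len 4), cursors c1@1 c2@3 c3@4, authorship ....
After op 2 (insert('e')): buffer="yetkege" (len 7), cursors c1@2 c2@5 c3@7, authorship .1..2.3
After op 3 (move_left): buffer="yetkege" (len 7), cursors c1@1 c2@4 c3@6, authorship .1..2.3
After op 4 (delete): buffer="etee" (len 4), cursors c1@0 c2@2 c3@3, authorship 1.23
After op 5 (insert('k')): buffer="ketkeke" (len 7), cursors c1@1 c2@4 c3@6, authorship 11.2233
After op 6 (move_left): buffer="ketkeke" (len 7), cursors c1@0 c2@3 c3@5, authorship 11.2233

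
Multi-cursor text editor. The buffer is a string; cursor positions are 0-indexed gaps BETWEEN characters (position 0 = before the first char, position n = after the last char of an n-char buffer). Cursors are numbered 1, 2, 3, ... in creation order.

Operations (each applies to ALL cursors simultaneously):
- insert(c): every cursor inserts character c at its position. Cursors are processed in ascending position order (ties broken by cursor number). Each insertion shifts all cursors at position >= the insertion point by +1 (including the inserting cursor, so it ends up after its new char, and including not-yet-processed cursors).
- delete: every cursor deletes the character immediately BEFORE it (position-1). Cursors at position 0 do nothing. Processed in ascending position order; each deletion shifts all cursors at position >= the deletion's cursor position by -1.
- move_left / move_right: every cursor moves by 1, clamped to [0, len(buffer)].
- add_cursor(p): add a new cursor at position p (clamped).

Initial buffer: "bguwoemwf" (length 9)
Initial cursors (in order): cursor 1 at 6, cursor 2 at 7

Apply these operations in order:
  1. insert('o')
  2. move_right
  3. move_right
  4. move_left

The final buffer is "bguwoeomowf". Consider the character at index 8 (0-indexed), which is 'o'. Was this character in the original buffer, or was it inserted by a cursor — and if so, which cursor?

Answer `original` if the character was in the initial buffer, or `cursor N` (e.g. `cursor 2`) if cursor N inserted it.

After op 1 (insert('o')): buffer="bguwoeomowf" (len 11), cursors c1@7 c2@9, authorship ......1.2..
After op 2 (move_right): buffer="bguwoeomowf" (len 11), cursors c1@8 c2@10, authorship ......1.2..
After op 3 (move_right): buffer="bguwoeomowf" (len 11), cursors c1@9 c2@11, authorship ......1.2..
After op 4 (move_left): buffer="bguwoeomowf" (len 11), cursors c1@8 c2@10, authorship ......1.2..
Authorship (.=original, N=cursor N): . . . . . . 1 . 2 . .
Index 8: author = 2

Answer: cursor 2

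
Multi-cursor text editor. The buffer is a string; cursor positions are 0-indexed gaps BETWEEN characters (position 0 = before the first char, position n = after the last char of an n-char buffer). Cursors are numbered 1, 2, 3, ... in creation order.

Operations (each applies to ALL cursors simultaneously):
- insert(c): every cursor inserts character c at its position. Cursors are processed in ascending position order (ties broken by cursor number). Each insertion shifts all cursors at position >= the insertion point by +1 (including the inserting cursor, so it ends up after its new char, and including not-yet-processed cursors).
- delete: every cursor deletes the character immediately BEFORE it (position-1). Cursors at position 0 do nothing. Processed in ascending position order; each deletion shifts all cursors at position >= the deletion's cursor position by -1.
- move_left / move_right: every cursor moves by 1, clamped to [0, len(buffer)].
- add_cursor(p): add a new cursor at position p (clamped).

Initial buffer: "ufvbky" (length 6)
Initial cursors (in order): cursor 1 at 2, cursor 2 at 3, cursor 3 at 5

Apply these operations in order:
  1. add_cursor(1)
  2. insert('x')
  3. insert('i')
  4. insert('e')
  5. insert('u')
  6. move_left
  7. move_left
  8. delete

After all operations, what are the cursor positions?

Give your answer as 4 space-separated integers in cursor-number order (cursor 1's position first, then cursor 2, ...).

Answer: 6 10 15 2

Derivation:
After op 1 (add_cursor(1)): buffer="ufvbky" (len 6), cursors c4@1 c1@2 c2@3 c3@5, authorship ......
After op 2 (insert('x')): buffer="uxfxvxbkxy" (len 10), cursors c4@2 c1@4 c2@6 c3@9, authorship .4.1.2..3.
After op 3 (insert('i')): buffer="uxifxivxibkxiy" (len 14), cursors c4@3 c1@6 c2@9 c3@13, authorship .44.11.22..33.
After op 4 (insert('e')): buffer="uxiefxievxiebkxiey" (len 18), cursors c4@4 c1@8 c2@12 c3@17, authorship .444.111.222..333.
After op 5 (insert('u')): buffer="uxieufxieuvxieubkxieuy" (len 22), cursors c4@5 c1@10 c2@15 c3@21, authorship .4444.1111.2222..3333.
After op 6 (move_left): buffer="uxieufxieuvxieubkxieuy" (len 22), cursors c4@4 c1@9 c2@14 c3@20, authorship .4444.1111.2222..3333.
After op 7 (move_left): buffer="uxieufxieuvxieubkxieuy" (len 22), cursors c4@3 c1@8 c2@13 c3@19, authorship .4444.1111.2222..3333.
After op 8 (delete): buffer="uxeufxeuvxeubkxeuy" (len 18), cursors c4@2 c1@6 c2@10 c3@15, authorship .444.111.222..333.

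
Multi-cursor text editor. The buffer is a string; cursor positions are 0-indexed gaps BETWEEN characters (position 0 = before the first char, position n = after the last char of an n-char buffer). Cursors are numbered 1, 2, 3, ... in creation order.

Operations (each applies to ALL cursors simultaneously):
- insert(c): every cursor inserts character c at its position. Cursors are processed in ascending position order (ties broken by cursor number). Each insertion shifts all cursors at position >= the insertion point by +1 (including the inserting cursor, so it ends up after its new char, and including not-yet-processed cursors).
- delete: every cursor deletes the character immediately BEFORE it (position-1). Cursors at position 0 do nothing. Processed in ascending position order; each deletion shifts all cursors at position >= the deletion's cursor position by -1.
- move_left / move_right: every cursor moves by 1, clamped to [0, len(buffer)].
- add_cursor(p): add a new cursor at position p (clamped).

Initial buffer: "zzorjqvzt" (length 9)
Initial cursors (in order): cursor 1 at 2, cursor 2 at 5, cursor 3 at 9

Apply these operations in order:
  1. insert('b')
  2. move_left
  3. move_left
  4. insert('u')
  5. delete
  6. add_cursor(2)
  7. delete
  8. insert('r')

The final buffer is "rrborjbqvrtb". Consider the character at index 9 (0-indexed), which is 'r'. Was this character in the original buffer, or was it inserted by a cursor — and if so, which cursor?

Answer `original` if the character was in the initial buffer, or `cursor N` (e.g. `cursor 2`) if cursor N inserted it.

Answer: cursor 3

Derivation:
After op 1 (insert('b')): buffer="zzborjbqvztb" (len 12), cursors c1@3 c2@7 c3@12, authorship ..1...2....3
After op 2 (move_left): buffer="zzborjbqvztb" (len 12), cursors c1@2 c2@6 c3@11, authorship ..1...2....3
After op 3 (move_left): buffer="zzborjbqvztb" (len 12), cursors c1@1 c2@5 c3@10, authorship ..1...2....3
After op 4 (insert('u')): buffer="zuzborujbqvzutb" (len 15), cursors c1@2 c2@7 c3@13, authorship .1.1..2.2...3.3
After op 5 (delete): buffer="zzborjbqvztb" (len 12), cursors c1@1 c2@5 c3@10, authorship ..1...2....3
After op 6 (add_cursor(2)): buffer="zzborjbqvztb" (len 12), cursors c1@1 c4@2 c2@5 c3@10, authorship ..1...2....3
After op 7 (delete): buffer="bojbqvtb" (len 8), cursors c1@0 c4@0 c2@2 c3@6, authorship 1..2...3
After op 8 (insert('r')): buffer="rrborjbqvrtb" (len 12), cursors c1@2 c4@2 c2@5 c3@10, authorship 141.2.2..3.3
Authorship (.=original, N=cursor N): 1 4 1 . 2 . 2 . . 3 . 3
Index 9: author = 3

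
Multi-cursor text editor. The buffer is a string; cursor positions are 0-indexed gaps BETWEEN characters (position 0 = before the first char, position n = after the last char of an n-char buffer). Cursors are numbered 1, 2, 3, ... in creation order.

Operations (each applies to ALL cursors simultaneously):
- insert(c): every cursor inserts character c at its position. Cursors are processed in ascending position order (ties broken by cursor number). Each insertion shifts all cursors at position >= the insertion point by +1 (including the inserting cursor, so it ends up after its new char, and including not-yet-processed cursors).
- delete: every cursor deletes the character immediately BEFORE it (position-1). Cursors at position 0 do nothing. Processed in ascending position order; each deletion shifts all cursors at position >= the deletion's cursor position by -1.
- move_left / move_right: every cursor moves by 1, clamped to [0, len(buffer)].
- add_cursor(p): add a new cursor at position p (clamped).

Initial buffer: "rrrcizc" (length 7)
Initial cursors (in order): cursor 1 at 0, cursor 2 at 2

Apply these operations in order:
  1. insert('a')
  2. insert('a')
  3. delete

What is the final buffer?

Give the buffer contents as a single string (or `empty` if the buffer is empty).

After op 1 (insert('a')): buffer="arrarcizc" (len 9), cursors c1@1 c2@4, authorship 1..2.....
After op 2 (insert('a')): buffer="aarraarcizc" (len 11), cursors c1@2 c2@6, authorship 11..22.....
After op 3 (delete): buffer="arrarcizc" (len 9), cursors c1@1 c2@4, authorship 1..2.....

Answer: arrarcizc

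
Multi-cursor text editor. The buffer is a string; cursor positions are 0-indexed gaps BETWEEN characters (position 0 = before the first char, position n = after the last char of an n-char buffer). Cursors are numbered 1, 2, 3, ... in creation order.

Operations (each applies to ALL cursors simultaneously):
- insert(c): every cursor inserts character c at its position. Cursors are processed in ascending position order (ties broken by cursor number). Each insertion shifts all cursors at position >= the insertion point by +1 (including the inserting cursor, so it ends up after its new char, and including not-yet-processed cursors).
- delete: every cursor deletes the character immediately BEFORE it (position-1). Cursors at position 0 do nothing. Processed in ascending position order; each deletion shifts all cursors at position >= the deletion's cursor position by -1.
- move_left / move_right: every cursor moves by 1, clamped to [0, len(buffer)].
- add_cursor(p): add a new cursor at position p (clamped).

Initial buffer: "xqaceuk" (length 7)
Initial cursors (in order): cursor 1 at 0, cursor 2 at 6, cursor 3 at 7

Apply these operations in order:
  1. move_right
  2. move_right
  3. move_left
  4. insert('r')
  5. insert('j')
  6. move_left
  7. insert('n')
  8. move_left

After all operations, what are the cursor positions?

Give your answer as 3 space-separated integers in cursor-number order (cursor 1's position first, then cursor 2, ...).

Answer: 2 13 13

Derivation:
After op 1 (move_right): buffer="xqaceuk" (len 7), cursors c1@1 c2@7 c3@7, authorship .......
After op 2 (move_right): buffer="xqaceuk" (len 7), cursors c1@2 c2@7 c3@7, authorship .......
After op 3 (move_left): buffer="xqaceuk" (len 7), cursors c1@1 c2@6 c3@6, authorship .......
After op 4 (insert('r')): buffer="xrqaceurrk" (len 10), cursors c1@2 c2@9 c3@9, authorship .1.....23.
After op 5 (insert('j')): buffer="xrjqaceurrjjk" (len 13), cursors c1@3 c2@12 c3@12, authorship .11.....2323.
After op 6 (move_left): buffer="xrjqaceurrjjk" (len 13), cursors c1@2 c2@11 c3@11, authorship .11.....2323.
After op 7 (insert('n')): buffer="xrnjqaceurrjnnjk" (len 16), cursors c1@3 c2@14 c3@14, authorship .111.....232233.
After op 8 (move_left): buffer="xrnjqaceurrjnnjk" (len 16), cursors c1@2 c2@13 c3@13, authorship .111.....232233.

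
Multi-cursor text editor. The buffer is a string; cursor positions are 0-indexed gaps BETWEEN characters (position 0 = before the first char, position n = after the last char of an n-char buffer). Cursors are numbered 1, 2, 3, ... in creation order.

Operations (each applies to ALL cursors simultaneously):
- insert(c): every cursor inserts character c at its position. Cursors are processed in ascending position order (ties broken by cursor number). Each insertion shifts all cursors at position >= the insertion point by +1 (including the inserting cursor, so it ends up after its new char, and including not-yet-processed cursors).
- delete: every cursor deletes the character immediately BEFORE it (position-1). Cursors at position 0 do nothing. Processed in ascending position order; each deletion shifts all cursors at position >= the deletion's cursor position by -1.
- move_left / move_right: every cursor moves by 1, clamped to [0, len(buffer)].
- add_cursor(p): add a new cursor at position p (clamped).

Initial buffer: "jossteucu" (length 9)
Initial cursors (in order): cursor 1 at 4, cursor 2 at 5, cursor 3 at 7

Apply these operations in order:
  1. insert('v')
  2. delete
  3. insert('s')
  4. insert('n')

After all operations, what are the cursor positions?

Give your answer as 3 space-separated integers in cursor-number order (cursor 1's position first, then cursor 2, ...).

Answer: 6 9 13

Derivation:
After op 1 (insert('v')): buffer="jossvtveuvcu" (len 12), cursors c1@5 c2@7 c3@10, authorship ....1.2..3..
After op 2 (delete): buffer="jossteucu" (len 9), cursors c1@4 c2@5 c3@7, authorship .........
After op 3 (insert('s')): buffer="jossstseuscu" (len 12), cursors c1@5 c2@7 c3@10, authorship ....1.2..3..
After op 4 (insert('n')): buffer="josssntsneusncu" (len 15), cursors c1@6 c2@9 c3@13, authorship ....11.22..33..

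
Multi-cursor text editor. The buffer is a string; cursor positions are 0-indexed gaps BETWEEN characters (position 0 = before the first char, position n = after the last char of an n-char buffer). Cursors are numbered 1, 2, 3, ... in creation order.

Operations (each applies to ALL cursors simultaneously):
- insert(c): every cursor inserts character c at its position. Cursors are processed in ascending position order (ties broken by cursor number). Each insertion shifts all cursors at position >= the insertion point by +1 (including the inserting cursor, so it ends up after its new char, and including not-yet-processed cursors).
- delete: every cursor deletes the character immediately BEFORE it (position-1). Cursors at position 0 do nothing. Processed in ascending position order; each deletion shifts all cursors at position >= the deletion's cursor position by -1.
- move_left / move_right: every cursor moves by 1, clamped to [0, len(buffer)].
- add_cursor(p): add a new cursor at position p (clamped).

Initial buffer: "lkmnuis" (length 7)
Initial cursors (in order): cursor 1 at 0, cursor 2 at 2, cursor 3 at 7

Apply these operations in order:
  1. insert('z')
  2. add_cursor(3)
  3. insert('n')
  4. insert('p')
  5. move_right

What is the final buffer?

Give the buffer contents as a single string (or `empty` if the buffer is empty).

After op 1 (insert('z')): buffer="zlkzmnuisz" (len 10), cursors c1@1 c2@4 c3@10, authorship 1..2.....3
After op 2 (add_cursor(3)): buffer="zlkzmnuisz" (len 10), cursors c1@1 c4@3 c2@4 c3@10, authorship 1..2.....3
After op 3 (insert('n')): buffer="znlknznmnuiszn" (len 14), cursors c1@2 c4@5 c2@7 c3@14, authorship 11..422.....33
After op 4 (insert('p')): buffer="znplknpznpmnuisznp" (len 18), cursors c1@3 c4@7 c2@10 c3@18, authorship 111..44222.....333
After op 5 (move_right): buffer="znplknpznpmnuisznp" (len 18), cursors c1@4 c4@8 c2@11 c3@18, authorship 111..44222.....333

Answer: znplknpznpmnuisznp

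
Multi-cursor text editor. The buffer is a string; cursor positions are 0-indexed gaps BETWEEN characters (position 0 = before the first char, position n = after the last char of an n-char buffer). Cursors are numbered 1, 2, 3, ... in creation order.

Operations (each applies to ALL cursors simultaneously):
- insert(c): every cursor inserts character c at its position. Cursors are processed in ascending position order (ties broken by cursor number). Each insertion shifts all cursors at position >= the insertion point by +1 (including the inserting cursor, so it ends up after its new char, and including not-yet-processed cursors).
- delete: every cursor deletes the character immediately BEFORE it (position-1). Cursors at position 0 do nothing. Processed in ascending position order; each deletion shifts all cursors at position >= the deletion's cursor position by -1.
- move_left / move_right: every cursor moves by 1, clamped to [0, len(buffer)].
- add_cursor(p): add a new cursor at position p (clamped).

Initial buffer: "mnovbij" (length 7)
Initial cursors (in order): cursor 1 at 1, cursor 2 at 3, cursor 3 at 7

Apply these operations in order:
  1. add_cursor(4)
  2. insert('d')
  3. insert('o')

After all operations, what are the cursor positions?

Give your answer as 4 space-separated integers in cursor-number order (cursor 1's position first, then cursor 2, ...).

After op 1 (add_cursor(4)): buffer="mnovbij" (len 7), cursors c1@1 c2@3 c4@4 c3@7, authorship .......
After op 2 (insert('d')): buffer="mdnodvdbijd" (len 11), cursors c1@2 c2@5 c4@7 c3@11, authorship .1..2.4...3
After op 3 (insert('o')): buffer="mdonodovdobijdo" (len 15), cursors c1@3 c2@7 c4@10 c3@15, authorship .11..22.44...33

Answer: 3 7 15 10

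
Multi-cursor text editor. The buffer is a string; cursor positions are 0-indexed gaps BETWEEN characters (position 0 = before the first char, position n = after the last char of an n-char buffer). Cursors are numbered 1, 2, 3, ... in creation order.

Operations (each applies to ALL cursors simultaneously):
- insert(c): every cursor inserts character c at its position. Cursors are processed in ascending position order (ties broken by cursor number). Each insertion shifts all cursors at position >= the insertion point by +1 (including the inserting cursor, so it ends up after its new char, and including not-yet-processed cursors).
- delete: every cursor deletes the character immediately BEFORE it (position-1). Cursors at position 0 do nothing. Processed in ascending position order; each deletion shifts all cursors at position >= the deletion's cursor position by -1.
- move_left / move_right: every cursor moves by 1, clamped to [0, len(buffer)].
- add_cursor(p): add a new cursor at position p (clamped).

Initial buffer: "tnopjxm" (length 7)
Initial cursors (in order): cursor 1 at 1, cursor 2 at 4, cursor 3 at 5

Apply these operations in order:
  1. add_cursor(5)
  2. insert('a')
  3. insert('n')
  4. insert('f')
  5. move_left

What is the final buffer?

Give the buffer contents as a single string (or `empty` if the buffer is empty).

Answer: tanfnopanfjaannffxm

Derivation:
After op 1 (add_cursor(5)): buffer="tnopjxm" (len 7), cursors c1@1 c2@4 c3@5 c4@5, authorship .......
After op 2 (insert('a')): buffer="tanopajaaxm" (len 11), cursors c1@2 c2@6 c3@9 c4@9, authorship .1...2.34..
After op 3 (insert('n')): buffer="tannopanjaannxm" (len 15), cursors c1@3 c2@8 c3@13 c4@13, authorship .11...22.3434..
After op 4 (insert('f')): buffer="tanfnopanfjaannffxm" (len 19), cursors c1@4 c2@10 c3@17 c4@17, authorship .111...222.343434..
After op 5 (move_left): buffer="tanfnopanfjaannffxm" (len 19), cursors c1@3 c2@9 c3@16 c4@16, authorship .111...222.343434..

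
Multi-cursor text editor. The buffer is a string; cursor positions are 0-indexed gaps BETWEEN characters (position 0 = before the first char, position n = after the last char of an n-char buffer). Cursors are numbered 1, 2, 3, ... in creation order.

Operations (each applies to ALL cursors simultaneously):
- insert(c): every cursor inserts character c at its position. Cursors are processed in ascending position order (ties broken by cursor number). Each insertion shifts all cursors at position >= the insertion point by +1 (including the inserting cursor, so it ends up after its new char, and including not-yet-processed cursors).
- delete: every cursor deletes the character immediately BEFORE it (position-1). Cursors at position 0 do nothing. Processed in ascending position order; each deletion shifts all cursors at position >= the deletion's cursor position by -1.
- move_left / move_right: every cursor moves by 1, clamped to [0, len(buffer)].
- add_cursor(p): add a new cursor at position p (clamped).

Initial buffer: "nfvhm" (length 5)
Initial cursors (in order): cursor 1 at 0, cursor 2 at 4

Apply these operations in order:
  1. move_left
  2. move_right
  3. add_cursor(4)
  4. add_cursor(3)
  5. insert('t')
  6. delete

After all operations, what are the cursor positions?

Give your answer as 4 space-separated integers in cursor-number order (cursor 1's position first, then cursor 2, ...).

After op 1 (move_left): buffer="nfvhm" (len 5), cursors c1@0 c2@3, authorship .....
After op 2 (move_right): buffer="nfvhm" (len 5), cursors c1@1 c2@4, authorship .....
After op 3 (add_cursor(4)): buffer="nfvhm" (len 5), cursors c1@1 c2@4 c3@4, authorship .....
After op 4 (add_cursor(3)): buffer="nfvhm" (len 5), cursors c1@1 c4@3 c2@4 c3@4, authorship .....
After op 5 (insert('t')): buffer="ntfvthttm" (len 9), cursors c1@2 c4@5 c2@8 c3@8, authorship .1..4.23.
After op 6 (delete): buffer="nfvhm" (len 5), cursors c1@1 c4@3 c2@4 c3@4, authorship .....

Answer: 1 4 4 3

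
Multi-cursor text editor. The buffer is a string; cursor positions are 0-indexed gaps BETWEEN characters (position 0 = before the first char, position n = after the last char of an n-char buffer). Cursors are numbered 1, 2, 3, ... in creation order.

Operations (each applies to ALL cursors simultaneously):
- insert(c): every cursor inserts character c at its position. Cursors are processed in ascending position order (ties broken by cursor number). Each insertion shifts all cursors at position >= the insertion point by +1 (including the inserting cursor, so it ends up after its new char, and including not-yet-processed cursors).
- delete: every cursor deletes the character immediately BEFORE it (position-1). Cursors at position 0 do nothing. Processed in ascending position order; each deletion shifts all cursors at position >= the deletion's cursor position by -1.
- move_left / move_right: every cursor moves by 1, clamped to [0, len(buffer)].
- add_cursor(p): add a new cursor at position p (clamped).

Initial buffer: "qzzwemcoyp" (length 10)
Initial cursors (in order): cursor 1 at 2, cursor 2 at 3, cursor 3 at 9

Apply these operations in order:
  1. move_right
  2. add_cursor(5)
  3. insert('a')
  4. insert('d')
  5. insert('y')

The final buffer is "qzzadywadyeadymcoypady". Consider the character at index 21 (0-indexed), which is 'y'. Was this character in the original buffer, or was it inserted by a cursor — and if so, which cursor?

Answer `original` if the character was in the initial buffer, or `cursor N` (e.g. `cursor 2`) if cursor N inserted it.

Answer: cursor 3

Derivation:
After op 1 (move_right): buffer="qzzwemcoyp" (len 10), cursors c1@3 c2@4 c3@10, authorship ..........
After op 2 (add_cursor(5)): buffer="qzzwemcoyp" (len 10), cursors c1@3 c2@4 c4@5 c3@10, authorship ..........
After op 3 (insert('a')): buffer="qzzawaeamcoypa" (len 14), cursors c1@4 c2@6 c4@8 c3@14, authorship ...1.2.4.....3
After op 4 (insert('d')): buffer="qzzadwadeadmcoypad" (len 18), cursors c1@5 c2@8 c4@11 c3@18, authorship ...11.22.44.....33
After op 5 (insert('y')): buffer="qzzadywadyeadymcoypady" (len 22), cursors c1@6 c2@10 c4@14 c3@22, authorship ...111.222.444.....333
Authorship (.=original, N=cursor N): . . . 1 1 1 . 2 2 2 . 4 4 4 . . . . . 3 3 3
Index 21: author = 3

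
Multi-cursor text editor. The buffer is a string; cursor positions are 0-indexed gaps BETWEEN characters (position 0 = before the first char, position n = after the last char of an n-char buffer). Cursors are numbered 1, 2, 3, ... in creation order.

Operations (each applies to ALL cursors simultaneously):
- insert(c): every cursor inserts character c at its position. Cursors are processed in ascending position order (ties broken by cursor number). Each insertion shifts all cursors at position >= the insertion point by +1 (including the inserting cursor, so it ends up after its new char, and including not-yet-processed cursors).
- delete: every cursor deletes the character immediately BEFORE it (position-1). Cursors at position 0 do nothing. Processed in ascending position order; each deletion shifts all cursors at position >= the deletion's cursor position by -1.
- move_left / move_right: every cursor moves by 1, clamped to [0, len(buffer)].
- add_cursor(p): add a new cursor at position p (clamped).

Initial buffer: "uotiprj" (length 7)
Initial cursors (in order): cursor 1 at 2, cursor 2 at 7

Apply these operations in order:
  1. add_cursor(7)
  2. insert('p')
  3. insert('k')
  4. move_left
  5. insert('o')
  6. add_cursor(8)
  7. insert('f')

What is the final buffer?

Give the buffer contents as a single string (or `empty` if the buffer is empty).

After op 1 (add_cursor(7)): buffer="uotiprj" (len 7), cursors c1@2 c2@7 c3@7, authorship .......
After op 2 (insert('p')): buffer="uoptiprjpp" (len 10), cursors c1@3 c2@10 c3@10, authorship ..1.....23
After op 3 (insert('k')): buffer="uopktiprjppkk" (len 13), cursors c1@4 c2@13 c3@13, authorship ..11.....2323
After op 4 (move_left): buffer="uopktiprjppkk" (len 13), cursors c1@3 c2@12 c3@12, authorship ..11.....2323
After op 5 (insert('o')): buffer="uopoktiprjppkook" (len 16), cursors c1@4 c2@15 c3@15, authorship ..111.....232233
After op 6 (add_cursor(8)): buffer="uopoktiprjppkook" (len 16), cursors c1@4 c4@8 c2@15 c3@15, authorship ..111.....232233
After op 7 (insert('f')): buffer="uopofktipfrjppkooffk" (len 20), cursors c1@5 c4@10 c2@19 c3@19, authorship ..1111...4..23223233

Answer: uopofktipfrjppkooffk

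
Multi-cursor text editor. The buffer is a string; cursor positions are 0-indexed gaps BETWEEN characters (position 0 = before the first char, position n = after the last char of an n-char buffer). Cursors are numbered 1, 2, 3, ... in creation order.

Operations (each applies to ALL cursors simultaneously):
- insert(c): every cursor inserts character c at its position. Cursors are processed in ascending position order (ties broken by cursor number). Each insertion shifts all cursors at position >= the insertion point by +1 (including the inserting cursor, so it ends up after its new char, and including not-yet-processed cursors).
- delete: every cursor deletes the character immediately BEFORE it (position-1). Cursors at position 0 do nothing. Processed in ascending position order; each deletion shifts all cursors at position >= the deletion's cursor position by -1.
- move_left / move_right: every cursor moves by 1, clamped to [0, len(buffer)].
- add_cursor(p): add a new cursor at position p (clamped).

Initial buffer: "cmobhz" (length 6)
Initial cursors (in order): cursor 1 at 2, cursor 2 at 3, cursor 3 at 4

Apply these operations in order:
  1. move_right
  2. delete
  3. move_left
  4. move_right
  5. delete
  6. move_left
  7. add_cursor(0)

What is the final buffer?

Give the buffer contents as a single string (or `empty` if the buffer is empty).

After op 1 (move_right): buffer="cmobhz" (len 6), cursors c1@3 c2@4 c3@5, authorship ......
After op 2 (delete): buffer="cmz" (len 3), cursors c1@2 c2@2 c3@2, authorship ...
After op 3 (move_left): buffer="cmz" (len 3), cursors c1@1 c2@1 c3@1, authorship ...
After op 4 (move_right): buffer="cmz" (len 3), cursors c1@2 c2@2 c3@2, authorship ...
After op 5 (delete): buffer="z" (len 1), cursors c1@0 c2@0 c3@0, authorship .
After op 6 (move_left): buffer="z" (len 1), cursors c1@0 c2@0 c3@0, authorship .
After op 7 (add_cursor(0)): buffer="z" (len 1), cursors c1@0 c2@0 c3@0 c4@0, authorship .

Answer: z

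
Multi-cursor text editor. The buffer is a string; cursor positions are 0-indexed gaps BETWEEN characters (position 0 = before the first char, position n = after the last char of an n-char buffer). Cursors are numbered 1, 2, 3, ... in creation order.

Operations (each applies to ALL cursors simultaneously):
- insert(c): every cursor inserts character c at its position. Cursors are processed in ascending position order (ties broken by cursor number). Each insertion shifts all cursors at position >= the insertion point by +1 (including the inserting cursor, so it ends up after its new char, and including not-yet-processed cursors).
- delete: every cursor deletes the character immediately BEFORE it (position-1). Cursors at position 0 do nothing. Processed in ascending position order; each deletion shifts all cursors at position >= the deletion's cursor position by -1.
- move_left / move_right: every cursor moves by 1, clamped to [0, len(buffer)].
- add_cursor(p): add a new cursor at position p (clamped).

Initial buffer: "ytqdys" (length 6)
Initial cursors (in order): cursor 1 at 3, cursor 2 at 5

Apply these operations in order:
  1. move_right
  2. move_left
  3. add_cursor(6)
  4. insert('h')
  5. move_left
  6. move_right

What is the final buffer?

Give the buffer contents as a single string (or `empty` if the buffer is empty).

Answer: ytqhdyhsh

Derivation:
After op 1 (move_right): buffer="ytqdys" (len 6), cursors c1@4 c2@6, authorship ......
After op 2 (move_left): buffer="ytqdys" (len 6), cursors c1@3 c2@5, authorship ......
After op 3 (add_cursor(6)): buffer="ytqdys" (len 6), cursors c1@3 c2@5 c3@6, authorship ......
After op 4 (insert('h')): buffer="ytqhdyhsh" (len 9), cursors c1@4 c2@7 c3@9, authorship ...1..2.3
After op 5 (move_left): buffer="ytqhdyhsh" (len 9), cursors c1@3 c2@6 c3@8, authorship ...1..2.3
After op 6 (move_right): buffer="ytqhdyhsh" (len 9), cursors c1@4 c2@7 c3@9, authorship ...1..2.3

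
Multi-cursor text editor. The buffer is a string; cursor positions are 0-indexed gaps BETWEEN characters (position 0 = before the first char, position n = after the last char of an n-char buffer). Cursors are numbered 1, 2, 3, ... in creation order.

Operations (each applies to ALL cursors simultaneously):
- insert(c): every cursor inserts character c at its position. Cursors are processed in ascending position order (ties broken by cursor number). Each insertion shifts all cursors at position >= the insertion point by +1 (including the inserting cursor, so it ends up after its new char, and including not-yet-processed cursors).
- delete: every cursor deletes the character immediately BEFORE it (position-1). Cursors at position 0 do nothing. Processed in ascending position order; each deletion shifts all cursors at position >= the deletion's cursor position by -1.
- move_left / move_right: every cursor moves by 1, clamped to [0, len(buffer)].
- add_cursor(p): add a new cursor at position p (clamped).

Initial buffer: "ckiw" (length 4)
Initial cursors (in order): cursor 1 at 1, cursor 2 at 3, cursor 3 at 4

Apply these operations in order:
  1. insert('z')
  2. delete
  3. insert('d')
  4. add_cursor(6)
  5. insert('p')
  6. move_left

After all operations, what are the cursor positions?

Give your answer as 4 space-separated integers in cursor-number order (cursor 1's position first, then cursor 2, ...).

Answer: 2 6 10 8

Derivation:
After op 1 (insert('z')): buffer="czkizwz" (len 7), cursors c1@2 c2@5 c3@7, authorship .1..2.3
After op 2 (delete): buffer="ckiw" (len 4), cursors c1@1 c2@3 c3@4, authorship ....
After op 3 (insert('d')): buffer="cdkidwd" (len 7), cursors c1@2 c2@5 c3@7, authorship .1..2.3
After op 4 (add_cursor(6)): buffer="cdkidwd" (len 7), cursors c1@2 c2@5 c4@6 c3@7, authorship .1..2.3
After op 5 (insert('p')): buffer="cdpkidpwpdp" (len 11), cursors c1@3 c2@7 c4@9 c3@11, authorship .11..22.433
After op 6 (move_left): buffer="cdpkidpwpdp" (len 11), cursors c1@2 c2@6 c4@8 c3@10, authorship .11..22.433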